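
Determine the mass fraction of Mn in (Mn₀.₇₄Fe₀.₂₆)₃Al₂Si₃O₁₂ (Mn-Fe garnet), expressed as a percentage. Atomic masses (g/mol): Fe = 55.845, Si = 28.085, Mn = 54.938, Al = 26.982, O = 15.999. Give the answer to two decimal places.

Molar mass of (Mn₀.₇₄Fe₀.₂₆)₃Al₂Si₃O₁₂: 2.22×54.938 + 0.78×55.845 + 2×26.982 + 3×28.085 + 12×15.999 = 495.728 g/mol.
Mass of Mn per formula unit: 2.22 × 54.938 = 121.962 g.
Weight fraction Mn = 121.962 / 495.728 = 0.2460.

24.60 mass %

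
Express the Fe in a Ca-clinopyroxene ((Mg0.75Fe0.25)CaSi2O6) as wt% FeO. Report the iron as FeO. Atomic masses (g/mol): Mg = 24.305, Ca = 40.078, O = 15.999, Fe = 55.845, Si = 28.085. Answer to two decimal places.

8.00 wt%

Molar mass of (Mg0.75Fe0.25)CaSi2O6 = 0.75*24.305 + 0.25*55.845 + 1*40.078 + 2*28.085 + 6*15.999 = 224.432 g/mol.
Each formula unit contains 0.25 Fe, equivalent to 0.25/1 = 0.2500 mol FeO.
M(FeO) = 1×55.845 + 1×15.999 = 71.844 g/mol.
Mass of FeO per formula unit = 0.2500 × 71.844 = 17.961 g.
FeO wt% = 17.961 / 224.432 × 100 = 8.00%.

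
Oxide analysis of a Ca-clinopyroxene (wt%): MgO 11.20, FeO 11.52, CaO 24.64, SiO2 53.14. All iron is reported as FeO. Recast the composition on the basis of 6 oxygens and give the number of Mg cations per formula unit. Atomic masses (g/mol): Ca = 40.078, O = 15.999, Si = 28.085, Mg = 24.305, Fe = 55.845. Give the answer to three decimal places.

0.630 Mg apfu

MgO: 11.20/40.304 = 0.27789 mol → 0.27789 mol Mg, 0.27789 mol O.
FeO: 11.52/71.844 = 0.16035 mol → 0.16035 mol Fe, 0.16035 mol O.
CaO: 24.64/56.077 = 0.43940 mol → 0.43940 mol Ca, 0.43940 mol O.
SiO2: 53.14/60.083 = 0.88444 mol → 0.88444 mol Si, 1.76888 mol O.
Total oxygen = 2.64652 mol. Normalization factor = 6/2.64652 = 2.26713.
Mg per 6 O = 0.27789 × 2.26713 = 0.630.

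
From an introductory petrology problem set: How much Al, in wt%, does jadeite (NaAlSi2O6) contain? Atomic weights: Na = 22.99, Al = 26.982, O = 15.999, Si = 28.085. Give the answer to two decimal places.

M(NaAlSi2O6) = 202.136 g/mol.
Al contributes 1 × 26.982 = 26.982 g per mole.
26.982/202.136 = 0.1335 → 13.35%.

13.35 wt%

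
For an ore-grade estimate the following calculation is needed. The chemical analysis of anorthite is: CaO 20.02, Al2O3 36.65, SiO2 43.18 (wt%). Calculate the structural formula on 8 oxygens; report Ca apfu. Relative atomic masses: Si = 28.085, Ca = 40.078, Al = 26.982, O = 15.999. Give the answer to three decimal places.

CaO (M=56.077): mol = 0.35701; Ca = 0.35701, O = 0.35701.
Al2O3 (M=101.961): mol = 0.35945; Al = 0.71890, O = 1.07835.
SiO2 (M=60.083): mol = 0.71867; Si = 0.71867, O = 1.43734.
ΣO = 2.87270; factor = 8/ΣO = 2.78484.
Ca apfu = 0.35701 × 2.78484 = 0.994.

0.994 Ca apfu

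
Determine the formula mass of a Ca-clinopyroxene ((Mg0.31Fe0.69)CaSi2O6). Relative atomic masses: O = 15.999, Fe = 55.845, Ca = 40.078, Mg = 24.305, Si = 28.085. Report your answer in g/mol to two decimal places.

M = 0.31·24.305 + 0.69·55.845 + 1·40.078 + 2·28.085 + 6·15.999

238.31 g/mol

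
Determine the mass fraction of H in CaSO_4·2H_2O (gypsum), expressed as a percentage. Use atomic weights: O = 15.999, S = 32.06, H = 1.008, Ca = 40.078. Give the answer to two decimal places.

2.34 wt%

Formula mass = 1×40.078 + 1×32.06 + 6×15.999 + 4×1.008 = 172.164 g/mol, of which 4.032 g is H.
So H makes up 4.032/172.164 = 0.0234 of the mass, i.e. 2.34%.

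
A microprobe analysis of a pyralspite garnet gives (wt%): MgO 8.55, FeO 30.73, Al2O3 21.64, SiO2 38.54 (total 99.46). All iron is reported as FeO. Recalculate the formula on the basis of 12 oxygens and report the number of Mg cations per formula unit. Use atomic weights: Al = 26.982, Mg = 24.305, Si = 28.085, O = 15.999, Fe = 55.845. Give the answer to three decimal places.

8.55 wt% MgO ÷ 40.304 g/mol = 0.21214 mol, giving 0.21214 Mg and 0.21214 O.
30.73 wt% FeO ÷ 71.844 g/mol = 0.42773 mol, giving 0.42773 Fe and 0.42773 O.
21.64 wt% Al2O3 ÷ 101.961 g/mol = 0.21224 mol, giving 0.42448 Al and 0.63672 O.
38.54 wt% SiO2 ÷ 60.083 g/mol = 0.64145 mol, giving 0.64145 Si and 1.28290 O.
Oxygen sums to 2.55949; scaling by 12/2.55949 = 4.68843 puts the formula on 12 O.
Mg: 0.21214 × 4.68843 = 0.995 atoms per formula unit.

0.995 Mg apfu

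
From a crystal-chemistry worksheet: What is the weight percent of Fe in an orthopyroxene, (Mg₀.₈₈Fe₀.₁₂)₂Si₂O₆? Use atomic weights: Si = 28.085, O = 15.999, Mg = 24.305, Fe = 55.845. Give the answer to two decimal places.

M((Mg₀.₈₈Fe₀.₁₂)₂Si₂O₆) = 208.344 g/mol.
Fe contributes 0.24 × 55.845 = 13.403 g per mole.
13.403/208.344 = 0.0643 → 6.43%.

6.43 wt%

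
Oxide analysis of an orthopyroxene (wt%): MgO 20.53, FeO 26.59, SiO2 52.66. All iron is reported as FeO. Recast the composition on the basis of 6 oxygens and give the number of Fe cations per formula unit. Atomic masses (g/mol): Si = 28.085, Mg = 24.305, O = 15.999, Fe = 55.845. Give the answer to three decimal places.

MgO: 20.53/40.304 = 0.50938 mol → 0.50938 mol Mg, 0.50938 mol O.
FeO: 26.59/71.844 = 0.37011 mol → 0.37011 mol Fe, 0.37011 mol O.
SiO2: 52.66/60.083 = 0.87645 mol → 0.87645 mol Si, 1.75290 mol O.
Total oxygen = 2.63239 mol. Normalization factor = 6/2.63239 = 2.27930.
Fe per 6 O = 0.37011 × 2.27930 = 0.844.

0.844 Fe apfu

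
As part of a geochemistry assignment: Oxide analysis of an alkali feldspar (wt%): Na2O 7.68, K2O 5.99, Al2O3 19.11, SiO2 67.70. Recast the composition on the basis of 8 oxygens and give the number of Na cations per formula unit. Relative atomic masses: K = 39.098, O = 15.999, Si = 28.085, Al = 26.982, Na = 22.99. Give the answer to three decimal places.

Na2O: 7.68/61.979 = 0.12391 mol → 0.24782 mol Na, 0.12391 mol O.
K2O: 5.99/94.195 = 0.06359 mol → 0.12718 mol K, 0.06359 mol O.
Al2O3: 19.11/101.961 = 0.18742 mol → 0.37484 mol Al, 0.56226 mol O.
SiO2: 67.70/60.083 = 1.12677 mol → 1.12677 mol Si, 2.25354 mol O.
Total oxygen = 3.00330 mol. Normalization factor = 8/3.00330 = 2.66374.
Na per 8 O = 0.24782 × 2.66374 = 0.660.

0.660 Na apfu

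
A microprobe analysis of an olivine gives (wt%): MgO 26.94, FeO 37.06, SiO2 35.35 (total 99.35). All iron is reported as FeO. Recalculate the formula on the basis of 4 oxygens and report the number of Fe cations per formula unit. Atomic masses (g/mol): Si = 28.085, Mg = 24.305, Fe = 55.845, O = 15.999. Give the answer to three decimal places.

MgO (M=40.304): mol = 0.66842; Mg = 0.66842, O = 0.66842.
FeO (M=71.844): mol = 0.51584; Fe = 0.51584, O = 0.51584.
SiO2 (M=60.083): mol = 0.58835; Si = 0.58835, O = 1.17670.
ΣO = 2.36096; factor = 4/ΣO = 1.69423.
Fe apfu = 0.51584 × 1.69423 = 0.874.

0.874 Fe apfu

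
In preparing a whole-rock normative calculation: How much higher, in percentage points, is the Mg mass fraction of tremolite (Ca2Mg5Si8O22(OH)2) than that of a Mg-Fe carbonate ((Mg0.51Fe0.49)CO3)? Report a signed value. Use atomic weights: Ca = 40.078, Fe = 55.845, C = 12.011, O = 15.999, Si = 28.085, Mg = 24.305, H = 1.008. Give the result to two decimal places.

2.54 percentage points

M(Ca2Mg5Si8O22(OH)2) = 812.353 g/mol, so wt% Mg = 121.525/812.353 × 100 = 14.96%.
M((Mg0.51Fe0.49)CO3) = 99.768 g/mol, so wt% Mg = 12.396/99.768 × 100 = 12.42%.
14.96 − 12.42 = 2.54 pp.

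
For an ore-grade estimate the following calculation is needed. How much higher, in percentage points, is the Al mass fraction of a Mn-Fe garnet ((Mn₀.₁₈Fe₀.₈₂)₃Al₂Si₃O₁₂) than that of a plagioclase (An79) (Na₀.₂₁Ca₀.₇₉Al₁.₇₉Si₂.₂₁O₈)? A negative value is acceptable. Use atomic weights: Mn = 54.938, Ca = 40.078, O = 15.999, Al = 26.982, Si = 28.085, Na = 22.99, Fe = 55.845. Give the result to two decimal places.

-6.72 percentage points

M((Mn₀.₁₈Fe₀.₈₂)₃Al₂Si₃O₁₂) = 497.252 g/mol, so wt% Al = 53.964/497.252 × 100 = 10.85%.
M(Na₀.₂₁Ca₀.₇₉Al₁.₇₉Si₂.₂₁O₈) = 274.847 g/mol, so wt% Al = 48.298/274.847 × 100 = 17.57%.
10.85 − 17.57 = -6.72 pp.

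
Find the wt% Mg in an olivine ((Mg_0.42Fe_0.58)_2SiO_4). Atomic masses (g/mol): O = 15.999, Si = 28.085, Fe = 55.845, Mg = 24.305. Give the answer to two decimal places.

11.52 mass %

Formula mass = 0.84×24.305 + 1.16×55.845 + 1×28.085 + 4×15.999 = 177.277 g/mol, of which 20.416 g is Mg.
So Mg makes up 20.416/177.277 = 0.1152 of the mass, i.e. 11.52%.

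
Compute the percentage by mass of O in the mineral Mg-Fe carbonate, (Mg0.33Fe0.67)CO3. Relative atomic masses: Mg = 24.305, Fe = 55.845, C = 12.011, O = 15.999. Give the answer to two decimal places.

M((Mg0.33Fe0.67)CO3) = 105.445 g/mol.
O contributes 3 × 15.999 = 47.997 g per mole.
47.997/105.445 = 0.4552 → 45.52%.

45.52 mass %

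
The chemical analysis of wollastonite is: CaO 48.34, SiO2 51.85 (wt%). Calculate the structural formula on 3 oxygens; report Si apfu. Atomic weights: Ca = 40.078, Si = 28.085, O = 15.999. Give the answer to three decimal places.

1.000 Si apfu

48.34 wt% CaO ÷ 56.077 g/mol = 0.86203 mol, giving 0.86203 Ca and 0.86203 O.
51.85 wt% SiO2 ÷ 60.083 g/mol = 0.86297 mol, giving 0.86297 Si and 1.72594 O.
Oxygen sums to 2.58797; scaling by 3/2.58797 = 1.15921 puts the formula on 3 O.
Si: 0.86297 × 1.15921 = 1.000 atoms per formula unit.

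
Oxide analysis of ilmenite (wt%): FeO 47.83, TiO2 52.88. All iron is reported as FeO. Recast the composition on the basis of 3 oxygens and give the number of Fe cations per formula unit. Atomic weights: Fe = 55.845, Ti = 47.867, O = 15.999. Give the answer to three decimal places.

1.004 Fe apfu

47.83 wt% FeO ÷ 71.844 g/mol = 0.66575 mol, giving 0.66575 Fe and 0.66575 O.
52.88 wt% TiO2 ÷ 79.865 g/mol = 0.66212 mol, giving 0.66212 Ti and 1.32424 O.
Oxygen sums to 1.98999; scaling by 3/1.98999 = 1.50755 puts the formula on 3 O.
Fe: 0.66575 × 1.50755 = 1.004 atoms per formula unit.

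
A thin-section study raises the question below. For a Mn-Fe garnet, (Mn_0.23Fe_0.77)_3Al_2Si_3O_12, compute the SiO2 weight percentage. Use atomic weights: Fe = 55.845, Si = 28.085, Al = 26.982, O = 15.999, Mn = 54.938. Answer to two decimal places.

M((Mn_0.23Fe_0.77)_3Al_2Si_3O_12) = 497.116 g/mol; M(SiO2) = 60.083 g/mol.
Moles SiO2 per formula unit = 3 Si ÷ 1 = 3.0000.
SiO2 fraction = (3.0000 × 60.083) / 497.116 = 180.249/497.116 = 0.3626.

36.26 wt%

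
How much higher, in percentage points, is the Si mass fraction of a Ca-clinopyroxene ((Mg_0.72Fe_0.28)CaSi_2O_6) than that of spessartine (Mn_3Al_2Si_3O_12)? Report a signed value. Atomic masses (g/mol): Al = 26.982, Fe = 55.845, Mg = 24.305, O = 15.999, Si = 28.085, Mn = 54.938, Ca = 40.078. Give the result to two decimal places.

First mineral: 56.170 g Si in 225.378 g formula = 24.92 wt% Si.
Second mineral: 84.255 g Si in 495.021 g formula = 17.02 wt% Si.
24.92% − 17.02% gives a difference of 7.90 percentage points.

7.90 percentage points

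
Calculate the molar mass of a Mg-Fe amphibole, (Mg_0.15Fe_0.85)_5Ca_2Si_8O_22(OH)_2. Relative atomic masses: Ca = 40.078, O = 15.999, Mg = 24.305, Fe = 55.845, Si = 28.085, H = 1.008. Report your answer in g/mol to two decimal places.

946.40 g/mol

M = 0.75(24.305) + 4.25(55.845) + 2(40.078) + 8(28.085) + 24(15.999) + 2(1.008)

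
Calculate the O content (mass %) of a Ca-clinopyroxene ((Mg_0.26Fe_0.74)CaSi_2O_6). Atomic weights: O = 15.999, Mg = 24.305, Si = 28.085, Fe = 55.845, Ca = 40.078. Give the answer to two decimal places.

40.02 mass %

M((Mg_0.26Fe_0.74)CaSi_2O_6) = 239.887 g/mol.
O contributes 6 × 15.999 = 95.994 g per mole.
95.994/239.887 = 0.4002 → 40.02%.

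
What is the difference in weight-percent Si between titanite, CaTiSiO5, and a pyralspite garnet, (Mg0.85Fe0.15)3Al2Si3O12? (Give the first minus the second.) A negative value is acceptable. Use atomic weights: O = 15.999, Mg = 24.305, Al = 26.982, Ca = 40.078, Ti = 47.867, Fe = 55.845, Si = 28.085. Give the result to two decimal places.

-5.86 percentage points

Si in CaTiSiO5: molar mass 196.025 g/mol; 1×28.085 = 28.085 g → 14.33 wt%.
Si in (Mg0.85Fe0.15)3Al2Si3O12: molar mass 417.315 g/mol; 3×28.085 = 84.255 g → 20.19 wt%.
Difference = 14.33 − 20.19 = -5.86 percentage points.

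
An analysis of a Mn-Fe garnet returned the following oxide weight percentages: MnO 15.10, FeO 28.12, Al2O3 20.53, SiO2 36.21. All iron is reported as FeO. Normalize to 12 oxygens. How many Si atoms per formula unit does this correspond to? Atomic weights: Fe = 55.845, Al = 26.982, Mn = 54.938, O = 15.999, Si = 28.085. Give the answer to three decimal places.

MnO (M=70.937): mol = 0.21286; Mn = 0.21286, O = 0.21286.
FeO (M=71.844): mol = 0.39140; Fe = 0.39140, O = 0.39140.
Al2O3 (M=101.961): mol = 0.20135; Al = 0.40270, O = 0.60405.
SiO2 (M=60.083): mol = 0.60267; Si = 0.60267, O = 1.20534.
ΣO = 2.41365; factor = 12/ΣO = 4.97172.
Si apfu = 0.60267 × 4.97172 = 2.996.

2.996 Si apfu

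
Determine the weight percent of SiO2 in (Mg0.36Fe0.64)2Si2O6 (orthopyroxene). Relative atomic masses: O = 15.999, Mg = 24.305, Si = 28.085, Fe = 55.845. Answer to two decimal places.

49.83 wt%

Molar mass of (Mg0.36Fe0.64)2Si2O6 = 0.72*24.305 + 1.28*55.845 + 2*28.085 + 6*15.999 = 241.145 g/mol.
Each formula unit contains 2 Si, equivalent to 2/1 = 2.0000 mol SiO2.
M(SiO2) = 1×28.085 + 2×15.999 = 60.083 g/mol.
Mass of SiO2 per formula unit = 2.0000 × 60.083 = 120.166 g.
SiO2 wt% = 120.166 / 241.145 × 100 = 49.83%.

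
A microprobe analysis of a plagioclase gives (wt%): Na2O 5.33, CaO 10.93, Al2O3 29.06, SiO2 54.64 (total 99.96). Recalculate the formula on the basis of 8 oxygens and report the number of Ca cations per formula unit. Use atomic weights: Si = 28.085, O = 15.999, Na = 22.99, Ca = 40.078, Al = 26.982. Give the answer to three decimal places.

Na2O (M=61.979): mol = 0.08600; Na = 0.17200, O = 0.08600.
CaO (M=56.077): mol = 0.19491; Ca = 0.19491, O = 0.19491.
Al2O3 (M=101.961): mol = 0.28501; Al = 0.57002, O = 0.85503.
SiO2 (M=60.083): mol = 0.90941; Si = 0.90941, O = 1.81882.
ΣO = 2.95476; factor = 8/ΣO = 2.70750.
Ca apfu = 0.19491 × 2.70750 = 0.528.

0.528 Ca apfu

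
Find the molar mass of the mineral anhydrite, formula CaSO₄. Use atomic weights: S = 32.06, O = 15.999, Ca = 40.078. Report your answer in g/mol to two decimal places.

M = 1(40.078) + 1(32.06) + 4(15.999)

136.13 g/mol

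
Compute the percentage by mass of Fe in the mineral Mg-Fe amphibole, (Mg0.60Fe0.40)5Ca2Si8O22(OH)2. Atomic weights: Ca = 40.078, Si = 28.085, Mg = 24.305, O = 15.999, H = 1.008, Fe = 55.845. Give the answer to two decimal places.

12.76 wt%

Molar mass of (Mg0.60Fe0.40)5Ca2Si8O22(OH)2: 3·24.305 + 2·55.845 + 2·40.078 + 8·28.085 + 24·15.999 + 2·1.008 = 875.433 g/mol.
Mass of Fe per formula unit: 2 × 55.845 = 111.690 g.
Weight fraction Fe = 111.690 / 875.433 = 0.1276.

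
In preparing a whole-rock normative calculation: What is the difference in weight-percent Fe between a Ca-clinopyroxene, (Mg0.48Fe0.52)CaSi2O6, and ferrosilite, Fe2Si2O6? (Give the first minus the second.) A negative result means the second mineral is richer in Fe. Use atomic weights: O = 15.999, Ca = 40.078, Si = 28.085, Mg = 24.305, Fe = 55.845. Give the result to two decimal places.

-29.86 percentage points

First mineral: 29.039 g Fe in 232.948 g formula = 12.47 wt% Fe.
Second mineral: 111.690 g Fe in 263.854 g formula = 42.33 wt% Fe.
12.47% − 42.33% gives a difference of -29.86 percentage points.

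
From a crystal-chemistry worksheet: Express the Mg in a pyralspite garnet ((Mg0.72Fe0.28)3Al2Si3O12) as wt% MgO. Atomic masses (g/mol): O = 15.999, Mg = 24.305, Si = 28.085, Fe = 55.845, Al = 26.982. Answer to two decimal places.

M((Mg0.72Fe0.28)3Al2Si3O12) = 429.616 g/mol; M(MgO) = 40.304 g/mol.
Moles MgO per formula unit = 2.16 Mg ÷ 1 = 2.1600.
MgO fraction = (2.1600 × 40.304) / 429.616 = 87.057/429.616 = 0.2026.

20.26 wt%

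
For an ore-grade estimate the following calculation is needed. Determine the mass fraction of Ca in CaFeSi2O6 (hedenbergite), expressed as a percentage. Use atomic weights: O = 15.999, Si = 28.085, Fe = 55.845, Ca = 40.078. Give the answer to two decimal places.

Formula mass = 1×40.078 + 1×55.845 + 2×28.085 + 6×15.999 = 248.087 g/mol, of which 40.078 g is Ca.
So Ca makes up 40.078/248.087 = 0.1615 of the mass, i.e. 16.15%.

16.15 weight percent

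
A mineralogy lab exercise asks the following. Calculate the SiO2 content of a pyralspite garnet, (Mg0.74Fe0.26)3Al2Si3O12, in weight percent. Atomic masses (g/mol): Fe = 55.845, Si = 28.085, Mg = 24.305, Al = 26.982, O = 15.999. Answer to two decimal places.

Formula mass = 427.723 g/mol.
3 Si → 3.0000 mol SiO2 per formula unit; M(SiO2) = 60.083, so SiO2 mass = 180.249 g.
180.249/427.723 × 100 = 42.14 wt%.

42.14 wt%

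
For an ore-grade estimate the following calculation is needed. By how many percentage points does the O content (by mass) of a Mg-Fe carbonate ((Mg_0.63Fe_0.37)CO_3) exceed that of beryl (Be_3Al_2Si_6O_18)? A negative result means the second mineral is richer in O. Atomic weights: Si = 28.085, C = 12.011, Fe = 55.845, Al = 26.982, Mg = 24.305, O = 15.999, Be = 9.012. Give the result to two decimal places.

M((Mg_0.63Fe_0.37)CO_3) = 95.983 g/mol, so wt% O = 47.997/95.983 × 100 = 50.01%.
M(Be_3Al_2Si_6O_18) = 537.492 g/mol, so wt% O = 287.982/537.492 × 100 = 53.58%.
50.01 − 53.58 = -3.57 pp.

-3.57 percentage points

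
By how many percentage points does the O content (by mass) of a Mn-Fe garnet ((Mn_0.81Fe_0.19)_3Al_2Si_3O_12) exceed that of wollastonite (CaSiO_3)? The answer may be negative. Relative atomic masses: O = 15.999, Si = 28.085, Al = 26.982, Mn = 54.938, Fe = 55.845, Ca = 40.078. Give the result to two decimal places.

-2.58 percentage points

M((Mn_0.81Fe_0.19)_3Al_2Si_3O_12) = 495.538 g/mol, so wt% O = 191.988/495.538 × 100 = 38.74%.
M(CaSiO_3) = 116.160 g/mol, so wt% O = 47.997/116.160 × 100 = 41.32%.
38.74 − 41.32 = -2.58 pp.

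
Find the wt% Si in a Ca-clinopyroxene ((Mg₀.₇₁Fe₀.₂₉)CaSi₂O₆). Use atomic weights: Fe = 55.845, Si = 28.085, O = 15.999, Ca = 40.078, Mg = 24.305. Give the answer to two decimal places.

Molar mass of (Mg₀.₇₁Fe₀.₂₉)CaSi₂O₆: 0.71·24.305 + 0.29·55.845 + 1·40.078 + 2·28.085 + 6·15.999 = 225.694 g/mol.
Mass of Si per formula unit: 2 × 28.085 = 56.170 g.
Weight fraction Si = 56.170 / 225.694 = 0.2489.

24.89 weight percent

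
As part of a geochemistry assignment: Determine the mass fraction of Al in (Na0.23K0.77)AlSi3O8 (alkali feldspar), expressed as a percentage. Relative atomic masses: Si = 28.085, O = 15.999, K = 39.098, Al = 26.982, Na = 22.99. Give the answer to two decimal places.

9.83 mass %

Formula mass = 0.23×22.99 + 0.77×39.098 + 1×26.982 + 3×28.085 + 8×15.999 = 274.622 g/mol, of which 26.982 g is Al.
So Al makes up 26.982/274.622 = 0.0983 of the mass, i.e. 9.83%.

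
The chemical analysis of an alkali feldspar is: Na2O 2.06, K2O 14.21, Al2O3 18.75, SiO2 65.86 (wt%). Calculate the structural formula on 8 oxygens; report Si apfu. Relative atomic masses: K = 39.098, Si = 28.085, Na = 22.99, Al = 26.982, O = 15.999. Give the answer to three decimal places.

Na2O: 2.06/61.979 = 0.03324 mol → 0.06648 mol Na, 0.03324 mol O.
K2O: 14.21/94.195 = 0.15086 mol → 0.30172 mol K, 0.15086 mol O.
Al2O3: 18.75/101.961 = 0.18389 mol → 0.36778 mol Al, 0.55167 mol O.
SiO2: 65.86/60.083 = 1.09615 mol → 1.09615 mol Si, 2.19230 mol O.
Total oxygen = 2.92807 mol. Normalization factor = 8/2.92807 = 2.73218.
Si per 8 O = 1.09615 × 2.73218 = 2.995.

2.995 Si apfu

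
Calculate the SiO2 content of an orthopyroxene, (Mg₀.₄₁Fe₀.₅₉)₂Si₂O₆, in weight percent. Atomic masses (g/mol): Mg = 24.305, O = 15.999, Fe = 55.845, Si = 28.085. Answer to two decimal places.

M((Mg₀.₄₁Fe₀.₅₉)₂Si₂O₆) = 237.991 g/mol; M(SiO2) = 60.083 g/mol.
Moles SiO2 per formula unit = 2 Si ÷ 1 = 2.0000.
SiO2 fraction = (2.0000 × 60.083) / 237.991 = 120.166/237.991 = 0.5049.

50.49 wt%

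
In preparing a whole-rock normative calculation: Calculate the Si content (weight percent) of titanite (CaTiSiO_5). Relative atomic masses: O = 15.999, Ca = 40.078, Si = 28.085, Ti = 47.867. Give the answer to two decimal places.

M(CaTiSiO_5) = 196.025 g/mol.
Si contributes 1 × 28.085 = 28.085 g per mole.
28.085/196.025 = 0.1433 → 14.33%.

14.33 weight percent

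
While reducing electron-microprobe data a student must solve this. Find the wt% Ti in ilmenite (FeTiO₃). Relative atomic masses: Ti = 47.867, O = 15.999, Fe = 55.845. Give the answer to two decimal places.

Formula mass = 1*55.845 + 1*47.867 + 3*15.999 = 151.709 g/mol, of which 47.867 g is Ti.
So Ti makes up 47.867/151.709 = 0.3155 of the mass, i.e. 31.55%.

31.55 wt%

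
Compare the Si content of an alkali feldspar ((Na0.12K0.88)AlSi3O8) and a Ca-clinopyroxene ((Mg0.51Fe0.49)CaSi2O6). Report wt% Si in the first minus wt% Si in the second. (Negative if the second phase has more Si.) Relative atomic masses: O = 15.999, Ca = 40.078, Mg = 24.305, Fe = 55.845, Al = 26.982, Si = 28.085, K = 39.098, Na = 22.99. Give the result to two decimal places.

Si in (Na0.12K0.88)AlSi3O8: molar mass 276.394 g/mol; 3×28.085 = 84.255 g → 30.48 wt%.
Si in (Mg0.51Fe0.49)CaSi2O6: molar mass 232.002 g/mol; 2×28.085 = 56.170 g → 24.21 wt%.
Difference = 30.48 − 24.21 = 6.27 percentage points.

6.27 percentage points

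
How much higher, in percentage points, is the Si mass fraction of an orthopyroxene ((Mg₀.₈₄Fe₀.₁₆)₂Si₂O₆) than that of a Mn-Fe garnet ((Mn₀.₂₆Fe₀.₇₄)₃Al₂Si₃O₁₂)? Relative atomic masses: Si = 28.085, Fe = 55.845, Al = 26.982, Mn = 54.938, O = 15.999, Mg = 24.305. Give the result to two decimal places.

Si in (Mg₀.₈₄Fe₀.₁₆)₂Si₂O₆: molar mass 210.867 g/mol; 2×28.085 = 56.170 g → 26.64 wt%.
Si in (Mn₀.₂₆Fe₀.₇₄)₃Al₂Si₃O₁₂: molar mass 497.035 g/mol; 3×28.085 = 84.255 g → 16.95 wt%.
Difference = 26.64 − 16.95 = 9.69 percentage points.

9.69 percentage points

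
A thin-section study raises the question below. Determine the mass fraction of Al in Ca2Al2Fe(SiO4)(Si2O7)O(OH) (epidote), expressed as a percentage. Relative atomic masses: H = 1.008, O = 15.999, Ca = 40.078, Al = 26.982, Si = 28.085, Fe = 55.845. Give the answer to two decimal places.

M(Ca2Al2Fe(SiO4)(Si2O7)O(OH)) = 483.215 g/mol.
Al contributes 2 × 26.982 = 53.964 g per mole.
53.964/483.215 = 0.1117 → 11.17%.

11.17 mass %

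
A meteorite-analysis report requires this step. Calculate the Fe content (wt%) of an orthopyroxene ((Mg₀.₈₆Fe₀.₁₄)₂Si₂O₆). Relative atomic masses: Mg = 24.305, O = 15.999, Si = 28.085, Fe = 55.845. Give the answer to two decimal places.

7.46 wt%

Formula mass = 1.72*24.305 + 0.28*55.845 + 2*28.085 + 6*15.999 = 209.605 g/mol, of which 15.637 g is Fe.
So Fe makes up 15.637/209.605 = 0.0746 of the mass, i.e. 7.46%.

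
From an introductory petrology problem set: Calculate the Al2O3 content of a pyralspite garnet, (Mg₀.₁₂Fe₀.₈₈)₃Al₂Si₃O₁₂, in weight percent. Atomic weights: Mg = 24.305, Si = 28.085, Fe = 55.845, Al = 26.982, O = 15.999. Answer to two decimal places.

Formula mass = 486.388 g/mol.
2 Al → 1.0000 mol Al2O3 per formula unit; M(Al2O3) = 101.961, so Al2O3 mass = 101.961 g.
101.961/486.388 × 100 = 20.96 wt%.

20.96 wt%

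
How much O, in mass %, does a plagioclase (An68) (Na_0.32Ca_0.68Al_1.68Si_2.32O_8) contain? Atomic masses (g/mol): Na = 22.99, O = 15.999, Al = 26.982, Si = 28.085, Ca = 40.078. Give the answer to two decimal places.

46.87 mass %

Molar mass of Na_0.32Ca_0.68Al_1.68Si_2.32O_8: 0.32·22.99 + 0.68·40.078 + 1.68·26.982 + 2.32·28.085 + 8·15.999 = 273.089 g/mol.
Mass of O per formula unit: 8 × 15.999 = 127.992 g.
Weight fraction O = 127.992 / 273.089 = 0.4687.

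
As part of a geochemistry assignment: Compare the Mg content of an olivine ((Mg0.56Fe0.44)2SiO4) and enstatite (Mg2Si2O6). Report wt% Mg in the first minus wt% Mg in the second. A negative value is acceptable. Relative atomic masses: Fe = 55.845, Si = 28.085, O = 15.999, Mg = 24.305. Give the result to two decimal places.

-8.05 percentage points

Mg in (Mg0.56Fe0.44)2SiO4: molar mass 168.446 g/mol; 1.12×24.305 = 27.222 g → 16.16 wt%.
Mg in Mg2Si2O6: molar mass 200.774 g/mol; 2×24.305 = 48.610 g → 24.21 wt%.
Difference = 16.16 − 24.21 = -8.05 percentage points.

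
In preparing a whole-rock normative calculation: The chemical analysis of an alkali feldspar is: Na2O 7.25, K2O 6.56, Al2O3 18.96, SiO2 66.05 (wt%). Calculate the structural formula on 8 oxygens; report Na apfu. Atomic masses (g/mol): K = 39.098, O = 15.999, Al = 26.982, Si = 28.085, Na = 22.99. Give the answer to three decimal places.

0.636 Na apfu

7.25 wt% Na2O ÷ 61.979 g/mol = 0.11698 mol, giving 0.23396 Na and 0.11698 O.
6.56 wt% K2O ÷ 94.195 g/mol = 0.06964 mol, giving 0.13928 K and 0.06964 O.
18.96 wt% Al2O3 ÷ 101.961 g/mol = 0.18595 mol, giving 0.37190 Al and 0.55785 O.
66.05 wt% SiO2 ÷ 60.083 g/mol = 1.09931 mol, giving 1.09931 Si and 2.19862 O.
Oxygen sums to 2.94309; scaling by 8/2.94309 = 2.71823 puts the formula on 8 O.
Na: 0.23396 × 2.71823 = 0.636 atoms per formula unit.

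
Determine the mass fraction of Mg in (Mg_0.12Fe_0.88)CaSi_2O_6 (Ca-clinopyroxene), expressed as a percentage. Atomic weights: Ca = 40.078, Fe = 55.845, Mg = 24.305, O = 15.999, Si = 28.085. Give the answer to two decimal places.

1.19 mass %

M((Mg_0.12Fe_0.88)CaSi_2O_6) = 244.302 g/mol.
Mg contributes 0.12 × 24.305 = 2.917 g per mole.
2.917/244.302 = 0.0119 → 1.19%.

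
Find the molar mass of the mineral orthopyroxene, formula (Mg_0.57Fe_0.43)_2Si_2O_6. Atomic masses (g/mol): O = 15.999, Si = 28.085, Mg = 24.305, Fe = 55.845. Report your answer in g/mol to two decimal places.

227.90 g/mol

The formula mass is the sum 1.14×24.305 + 0.86×55.845 + 2×28.085 + 6×15.999.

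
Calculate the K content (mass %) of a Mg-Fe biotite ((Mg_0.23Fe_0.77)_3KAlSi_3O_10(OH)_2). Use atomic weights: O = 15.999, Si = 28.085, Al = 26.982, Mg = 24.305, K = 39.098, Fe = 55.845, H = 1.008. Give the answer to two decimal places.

M((Mg_0.23Fe_0.77)_3KAlSi_3O_10(OH)_2) = 490.111 g/mol.
K contributes 1 × 39.098 = 39.098 g per mole.
39.098/490.111 = 0.0798 → 7.98%.

7.98 mass %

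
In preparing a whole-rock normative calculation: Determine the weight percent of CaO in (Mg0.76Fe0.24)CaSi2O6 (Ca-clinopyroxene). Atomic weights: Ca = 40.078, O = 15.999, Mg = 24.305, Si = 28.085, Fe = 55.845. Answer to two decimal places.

Molar mass of (Mg0.76Fe0.24)CaSi2O6 = 0.76×24.305 + 0.24×55.845 + 1×40.078 + 2×28.085 + 6×15.999 = 224.117 g/mol.
Each formula unit contains 1 Ca, equivalent to 1/1 = 1.0000 mol CaO.
M(CaO) = 1×40.078 + 1×15.999 = 56.077 g/mol.
Mass of CaO per formula unit = 1.0000 × 56.077 = 56.077 g.
CaO wt% = 56.077 / 224.117 × 100 = 25.02%.

25.02 wt%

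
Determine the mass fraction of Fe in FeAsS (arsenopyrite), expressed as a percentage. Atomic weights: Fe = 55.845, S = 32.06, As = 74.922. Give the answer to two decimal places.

34.30 weight percent

Formula mass = 1·55.845 + 1·74.922 + 1·32.06 = 162.827 g/mol, of which 55.845 g is Fe.
So Fe makes up 55.845/162.827 = 0.3430 of the mass, i.e. 34.30%.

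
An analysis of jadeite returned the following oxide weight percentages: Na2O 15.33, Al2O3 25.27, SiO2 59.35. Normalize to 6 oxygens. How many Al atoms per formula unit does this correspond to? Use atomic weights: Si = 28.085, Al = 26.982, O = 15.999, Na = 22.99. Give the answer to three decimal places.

1.003 Al apfu

15.33 wt% Na2O ÷ 61.979 g/mol = 0.24734 mol, giving 0.49468 Na and 0.24734 O.
25.27 wt% Al2O3 ÷ 101.961 g/mol = 0.24784 mol, giving 0.49568 Al and 0.74352 O.
59.35 wt% SiO2 ÷ 60.083 g/mol = 0.98780 mol, giving 0.98780 Si and 1.97560 O.
Oxygen sums to 2.96646; scaling by 6/2.96646 = 2.02261 puts the formula on 6 O.
Al: 0.49568 × 2.02261 = 1.003 atoms per formula unit.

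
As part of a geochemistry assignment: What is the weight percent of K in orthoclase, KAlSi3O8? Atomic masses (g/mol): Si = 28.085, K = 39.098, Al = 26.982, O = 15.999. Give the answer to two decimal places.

M(KAlSi3O8) = 278.327 g/mol.
K contributes 1 × 39.098 = 39.098 g per mole.
39.098/278.327 = 0.1405 → 14.05%.

14.05 wt%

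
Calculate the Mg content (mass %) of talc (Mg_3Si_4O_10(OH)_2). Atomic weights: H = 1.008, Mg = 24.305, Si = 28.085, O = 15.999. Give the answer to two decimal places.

M(Mg_3Si_4O_10(OH)_2) = 379.259 g/mol.
Mg contributes 3 × 24.305 = 72.915 g per mole.
72.915/379.259 = 0.1923 → 19.23%.

19.23 mass %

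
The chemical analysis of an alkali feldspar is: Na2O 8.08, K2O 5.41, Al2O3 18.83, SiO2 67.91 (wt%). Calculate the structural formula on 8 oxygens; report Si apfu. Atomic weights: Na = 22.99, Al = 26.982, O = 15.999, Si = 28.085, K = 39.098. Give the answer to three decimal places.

Na2O: 8.08/61.979 = 0.13037 mol → 0.26074 mol Na, 0.13037 mol O.
K2O: 5.41/94.195 = 0.05743 mol → 0.11486 mol K, 0.05743 mol O.
Al2O3: 18.83/101.961 = 0.18468 mol → 0.36936 mol Al, 0.55404 mol O.
SiO2: 67.91/60.083 = 1.13027 mol → 1.13027 mol Si, 2.26054 mol O.
Total oxygen = 3.00238 mol. Normalization factor = 8/3.00238 = 2.66455.
Si per 8 O = 1.13027 × 2.66455 = 3.012.

3.012 Si apfu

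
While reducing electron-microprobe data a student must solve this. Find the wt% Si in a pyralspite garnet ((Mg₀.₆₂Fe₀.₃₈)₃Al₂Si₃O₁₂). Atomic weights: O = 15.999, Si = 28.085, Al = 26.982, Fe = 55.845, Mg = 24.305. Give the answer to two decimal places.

Molar mass of (Mg₀.₆₂Fe₀.₃₈)₃Al₂Si₃O₁₂: 1.86×24.305 + 1.14×55.845 + 2×26.982 + 3×28.085 + 12×15.999 = 439.078 g/mol.
Mass of Si per formula unit: 3 × 28.085 = 84.255 g.
Weight fraction Si = 84.255 / 439.078 = 0.1919.

19.19 mass %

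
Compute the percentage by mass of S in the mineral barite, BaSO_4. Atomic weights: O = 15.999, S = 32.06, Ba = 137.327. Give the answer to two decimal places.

Formula mass = 1*137.327 + 1*32.06 + 4*15.999 = 233.383 g/mol, of which 32.060 g is S.
So S makes up 32.060/233.383 = 0.1374 of the mass, i.e. 13.74%.

13.74 weight percent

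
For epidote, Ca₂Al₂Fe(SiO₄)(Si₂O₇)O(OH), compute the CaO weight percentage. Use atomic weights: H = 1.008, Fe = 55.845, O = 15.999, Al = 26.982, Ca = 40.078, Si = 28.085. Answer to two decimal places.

M(Ca₂Al₂Fe(SiO₄)(Si₂O₇)O(OH)) = 483.215 g/mol; M(CaO) = 56.077 g/mol.
Moles CaO per formula unit = 2 Ca ÷ 1 = 2.0000.
CaO fraction = (2.0000 × 56.077) / 483.215 = 112.154/483.215 = 0.2321.

23.21 wt%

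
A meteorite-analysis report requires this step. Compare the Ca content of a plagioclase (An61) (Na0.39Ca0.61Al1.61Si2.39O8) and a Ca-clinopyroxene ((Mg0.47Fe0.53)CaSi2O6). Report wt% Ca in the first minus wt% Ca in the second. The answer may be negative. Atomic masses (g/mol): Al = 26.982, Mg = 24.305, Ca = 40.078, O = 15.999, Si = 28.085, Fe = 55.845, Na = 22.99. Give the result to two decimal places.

-8.19 percentage points

M(Na0.39Ca0.61Al1.61Si2.39O8) = 271.970 g/mol, so wt% Ca = 24.448/271.970 × 100 = 8.99%.
M((Mg0.47Fe0.53)CaSi2O6) = 233.263 g/mol, so wt% Ca = 40.078/233.263 × 100 = 17.18%.
8.99 − 17.18 = -8.19 pp.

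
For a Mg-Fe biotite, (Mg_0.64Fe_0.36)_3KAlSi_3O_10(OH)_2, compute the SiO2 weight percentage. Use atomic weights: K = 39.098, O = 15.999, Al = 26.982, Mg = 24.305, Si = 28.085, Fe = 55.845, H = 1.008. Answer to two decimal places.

M((Mg_0.64Fe_0.36)_3KAlSi_3O_10(OH)_2) = 451.317 g/mol; M(SiO2) = 60.083 g/mol.
Moles SiO2 per formula unit = 3 Si ÷ 1 = 3.0000.
SiO2 fraction = (3.0000 × 60.083) / 451.317 = 180.249/451.317 = 0.3994.

39.94 wt%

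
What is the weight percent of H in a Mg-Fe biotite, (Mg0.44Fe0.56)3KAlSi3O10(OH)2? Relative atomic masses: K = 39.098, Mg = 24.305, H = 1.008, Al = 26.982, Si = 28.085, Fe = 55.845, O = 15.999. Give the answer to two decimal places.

0.43 weight percent

Formula mass = 1.32·24.305 + 1.68·55.845 + 1·39.098 + 1·26.982 + 3·28.085 + 12·15.999 + 2·1.008 = 470.241 g/mol, of which 2.016 g is H.
So H makes up 2.016/470.241 = 0.0043 of the mass, i.e. 0.43%.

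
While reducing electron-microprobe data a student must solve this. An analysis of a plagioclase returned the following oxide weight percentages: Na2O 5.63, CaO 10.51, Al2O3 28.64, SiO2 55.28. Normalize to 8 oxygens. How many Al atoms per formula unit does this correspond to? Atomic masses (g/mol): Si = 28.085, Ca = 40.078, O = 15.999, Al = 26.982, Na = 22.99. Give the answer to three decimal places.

1.518 Al apfu

Na2O (M=61.979): mol = 0.09084; Na = 0.18168, O = 0.09084.
CaO (M=56.077): mol = 0.18742; Ca = 0.18742, O = 0.18742.
Al2O3 (M=101.961): mol = 0.28089; Al = 0.56178, O = 0.84267.
SiO2 (M=60.083): mol = 0.92006; Si = 0.92006, O = 1.84012.
ΣO = 2.96105; factor = 8/ΣO = 2.70174.
Al apfu = 0.56178 × 2.70174 = 1.518.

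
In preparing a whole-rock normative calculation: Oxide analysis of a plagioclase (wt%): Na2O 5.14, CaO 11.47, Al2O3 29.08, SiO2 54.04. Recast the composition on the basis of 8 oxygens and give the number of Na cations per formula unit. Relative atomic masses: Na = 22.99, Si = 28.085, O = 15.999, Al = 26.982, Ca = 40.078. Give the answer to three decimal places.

0.451 Na apfu

Na2O (M=61.979): mol = 0.08293; Na = 0.16586, O = 0.08293.
CaO (M=56.077): mol = 0.20454; Ca = 0.20454, O = 0.20454.
Al2O3 (M=101.961): mol = 0.28521; Al = 0.57042, O = 0.85563.
SiO2 (M=60.083): mol = 0.89942; Si = 0.89942, O = 1.79884.
ΣO = 2.94194; factor = 8/ΣO = 2.71929.
Na apfu = 0.16586 × 2.71929 = 0.451.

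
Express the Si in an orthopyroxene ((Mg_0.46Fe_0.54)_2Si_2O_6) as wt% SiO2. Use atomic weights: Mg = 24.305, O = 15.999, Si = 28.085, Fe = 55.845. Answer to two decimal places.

51.17 wt%

M((Mg_0.46Fe_0.54)_2Si_2O_6) = 234.837 g/mol; M(SiO2) = 60.083 g/mol.
Moles SiO2 per formula unit = 2 Si ÷ 1 = 2.0000.
SiO2 fraction = (2.0000 × 60.083) / 234.837 = 120.166/234.837 = 0.5117.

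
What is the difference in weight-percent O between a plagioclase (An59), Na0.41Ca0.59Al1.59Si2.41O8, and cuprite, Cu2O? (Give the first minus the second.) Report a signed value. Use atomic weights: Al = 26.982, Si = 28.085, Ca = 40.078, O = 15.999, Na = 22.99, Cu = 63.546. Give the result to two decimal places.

First mineral: 127.992 g O in 271.650 g formula = 47.12 wt% O.
Second mineral: 15.999 g O in 143.091 g formula = 11.18 wt% O.
47.12% − 11.18% gives a difference of 35.94 percentage points.

35.94 percentage points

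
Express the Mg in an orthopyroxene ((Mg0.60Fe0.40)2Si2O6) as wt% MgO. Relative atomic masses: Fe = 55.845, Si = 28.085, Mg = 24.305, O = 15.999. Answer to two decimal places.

21.40 wt%

Formula mass = 226.006 g/mol.
1.20 Mg → 1.2000 mol MgO per formula unit; M(MgO) = 40.304, so MgO mass = 48.365 g.
48.365/226.006 × 100 = 21.40 wt%.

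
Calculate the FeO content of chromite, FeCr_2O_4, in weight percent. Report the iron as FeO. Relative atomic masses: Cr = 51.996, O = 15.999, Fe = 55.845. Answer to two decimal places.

Formula mass = 223.833 g/mol.
1 Fe → 1.0000 mol FeO per formula unit; M(FeO) = 71.844, so FeO mass = 71.844 g.
71.844/223.833 × 100 = 32.10 wt%.

32.10 wt%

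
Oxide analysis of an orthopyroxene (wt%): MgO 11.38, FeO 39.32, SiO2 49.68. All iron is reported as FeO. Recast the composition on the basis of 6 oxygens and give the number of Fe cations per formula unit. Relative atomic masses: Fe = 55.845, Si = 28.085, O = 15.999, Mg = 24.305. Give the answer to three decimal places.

1.322 Fe apfu

MgO: 11.38/40.304 = 0.28235 mol → 0.28235 mol Mg, 0.28235 mol O.
FeO: 39.32/71.844 = 0.54730 mol → 0.54730 mol Fe, 0.54730 mol O.
SiO2: 49.68/60.083 = 0.82686 mol → 0.82686 mol Si, 1.65372 mol O.
Total oxygen = 2.48337 mol. Normalization factor = 6/2.48337 = 2.41607.
Fe per 6 O = 0.54730 × 2.41607 = 1.322.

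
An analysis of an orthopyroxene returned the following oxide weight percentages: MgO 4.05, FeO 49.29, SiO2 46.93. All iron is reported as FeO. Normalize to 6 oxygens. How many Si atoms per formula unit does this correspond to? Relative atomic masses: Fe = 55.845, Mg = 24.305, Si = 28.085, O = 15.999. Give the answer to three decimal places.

1.995 Si apfu

MgO (M=40.304): mol = 0.10049; Mg = 0.10049, O = 0.10049.
FeO (M=71.844): mol = 0.68607; Fe = 0.68607, O = 0.68607.
SiO2 (M=60.083): mol = 0.78109; Si = 0.78109, O = 1.56218.
ΣO = 2.34874; factor = 6/ΣO = 2.55456.
Si apfu = 0.78109 × 2.55456 = 1.995.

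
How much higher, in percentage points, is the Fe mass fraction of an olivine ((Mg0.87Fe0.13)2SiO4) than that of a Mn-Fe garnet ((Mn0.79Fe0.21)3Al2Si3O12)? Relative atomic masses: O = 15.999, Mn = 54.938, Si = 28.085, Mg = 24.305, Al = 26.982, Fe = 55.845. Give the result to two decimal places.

2.65 percentage points

Fe in (Mg0.87Fe0.13)2SiO4: molar mass 148.891 g/mol; 0.26×55.845 = 14.520 g → 9.75 wt%.
Fe in (Mn0.79Fe0.21)3Al2Si3O12: molar mass 495.592 g/mol; 0.63×55.845 = 35.182 g → 7.10 wt%.
Difference = 9.75 − 7.10 = 2.65 percentage points.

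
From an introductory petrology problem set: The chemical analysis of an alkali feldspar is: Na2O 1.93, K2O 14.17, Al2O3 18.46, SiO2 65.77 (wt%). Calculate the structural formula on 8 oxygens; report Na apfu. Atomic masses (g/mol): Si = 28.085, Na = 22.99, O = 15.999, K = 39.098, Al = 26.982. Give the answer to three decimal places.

0.171 Na apfu

Na2O (M=61.979): mol = 0.03114; Na = 0.06228, O = 0.03114.
K2O (M=94.195): mol = 0.15043; K = 0.30086, O = 0.15043.
Al2O3 (M=101.961): mol = 0.18105; Al = 0.36210, O = 0.54315.
SiO2 (M=60.083): mol = 1.09465; Si = 1.09465, O = 2.18930.
ΣO = 2.91402; factor = 8/ΣO = 2.74535.
Na apfu = 0.06228 × 2.74535 = 0.171.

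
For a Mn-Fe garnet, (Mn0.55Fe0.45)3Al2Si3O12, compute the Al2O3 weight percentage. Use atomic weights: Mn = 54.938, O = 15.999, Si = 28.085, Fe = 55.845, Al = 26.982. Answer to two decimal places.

Formula mass = 496.245 g/mol.
2 Al → 1.0000 mol Al2O3 per formula unit; M(Al2O3) = 101.961, so Al2O3 mass = 101.961 g.
101.961/496.245 × 100 = 20.55 wt%.

20.55 wt%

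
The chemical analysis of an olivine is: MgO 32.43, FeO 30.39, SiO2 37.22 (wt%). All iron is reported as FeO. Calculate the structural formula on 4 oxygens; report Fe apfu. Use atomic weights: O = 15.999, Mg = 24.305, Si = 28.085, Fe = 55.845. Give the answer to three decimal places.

MgO: 32.43/40.304 = 0.80463 mol → 0.80463 mol Mg, 0.80463 mol O.
FeO: 30.39/71.844 = 0.42300 mol → 0.42300 mol Fe, 0.42300 mol O.
SiO2: 37.22/60.083 = 0.61948 mol → 0.61948 mol Si, 1.23896 mol O.
Total oxygen = 2.46659 mol. Normalization factor = 4/2.46659 = 1.62167.
Fe per 4 O = 0.42300 × 1.62167 = 0.686.

0.686 Fe apfu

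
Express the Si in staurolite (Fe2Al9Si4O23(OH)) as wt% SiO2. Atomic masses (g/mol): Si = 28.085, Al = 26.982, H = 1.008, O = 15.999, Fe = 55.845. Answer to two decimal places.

Molar mass of Fe2Al9Si4O23(OH) = 2×55.845 + 9×26.982 + 4×28.085 + 24×15.999 + 1×1.008 = 851.852 g/mol.
Each formula unit contains 4 Si, equivalent to 4/1 = 4.0000 mol SiO2.
M(SiO2) = 1×28.085 + 2×15.999 = 60.083 g/mol.
Mass of SiO2 per formula unit = 4.0000 × 60.083 = 240.332 g.
SiO2 wt% = 240.332 / 851.852 × 100 = 28.21%.

28.21 wt%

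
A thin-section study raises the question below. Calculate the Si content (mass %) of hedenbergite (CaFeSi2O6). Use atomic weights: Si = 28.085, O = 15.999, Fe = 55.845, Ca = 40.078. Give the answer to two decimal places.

22.64 mass %

Molar mass of CaFeSi2O6: 1×40.078 + 1×55.845 + 2×28.085 + 6×15.999 = 248.087 g/mol.
Mass of Si per formula unit: 2 × 28.085 = 56.170 g.
Weight fraction Si = 56.170 / 248.087 = 0.2264.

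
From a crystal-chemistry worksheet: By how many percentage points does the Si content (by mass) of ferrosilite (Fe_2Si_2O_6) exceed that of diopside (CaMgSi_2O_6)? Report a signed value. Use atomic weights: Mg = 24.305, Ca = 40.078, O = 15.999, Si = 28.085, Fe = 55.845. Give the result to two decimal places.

First mineral: 56.170 g Si in 263.854 g formula = 21.29 wt% Si.
Second mineral: 56.170 g Si in 216.547 g formula = 25.94 wt% Si.
21.29% − 25.94% gives a difference of -4.65 percentage points.

-4.65 percentage points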